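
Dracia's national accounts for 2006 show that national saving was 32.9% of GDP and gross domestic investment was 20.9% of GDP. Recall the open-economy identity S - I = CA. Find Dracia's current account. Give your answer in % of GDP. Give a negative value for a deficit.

CA = S - I = 32.9 - 20.9 = 12.0

12.0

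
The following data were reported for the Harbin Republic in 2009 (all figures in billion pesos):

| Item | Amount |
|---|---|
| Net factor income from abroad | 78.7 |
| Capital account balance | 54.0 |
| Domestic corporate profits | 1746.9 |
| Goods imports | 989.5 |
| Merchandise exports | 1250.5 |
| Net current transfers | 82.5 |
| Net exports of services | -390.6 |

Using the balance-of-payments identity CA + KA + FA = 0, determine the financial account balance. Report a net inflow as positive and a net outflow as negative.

Goods balance = 1250.5 - 989.5 = 261.0
Services balance = -390.6
Trade balance (goods + services) = 261.0 + (-390.6) = -129.6
Net primary income = 78.7
Net secondary income = 82.5
Current account = -129.6 + 78.7 + 82.5 = 31.6
Financial account = -(31.6 + 54.0) = -85.6

-85.6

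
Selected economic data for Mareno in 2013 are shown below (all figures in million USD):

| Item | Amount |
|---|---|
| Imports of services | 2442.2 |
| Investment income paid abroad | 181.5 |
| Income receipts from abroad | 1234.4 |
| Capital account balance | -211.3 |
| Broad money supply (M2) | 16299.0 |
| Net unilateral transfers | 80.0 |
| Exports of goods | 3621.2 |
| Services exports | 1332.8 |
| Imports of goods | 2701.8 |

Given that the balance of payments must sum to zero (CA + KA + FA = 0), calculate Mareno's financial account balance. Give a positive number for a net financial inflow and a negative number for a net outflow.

Goods balance = 3621.2 - 2701.8 = 919.4
Services balance = 1332.8 - 2442.2 = -1109.4
Trade balance (goods + services) = 919.4 + (-1109.4) = -190.0
Net primary income = 1234.4 - 181.5 = 1052.9
Net secondary income = 80.0
Current account = -190.0 + 1052.9 + 80.0 = 942.9
Financial account = -(942.9 + (-211.3)) = -731.6

-731.6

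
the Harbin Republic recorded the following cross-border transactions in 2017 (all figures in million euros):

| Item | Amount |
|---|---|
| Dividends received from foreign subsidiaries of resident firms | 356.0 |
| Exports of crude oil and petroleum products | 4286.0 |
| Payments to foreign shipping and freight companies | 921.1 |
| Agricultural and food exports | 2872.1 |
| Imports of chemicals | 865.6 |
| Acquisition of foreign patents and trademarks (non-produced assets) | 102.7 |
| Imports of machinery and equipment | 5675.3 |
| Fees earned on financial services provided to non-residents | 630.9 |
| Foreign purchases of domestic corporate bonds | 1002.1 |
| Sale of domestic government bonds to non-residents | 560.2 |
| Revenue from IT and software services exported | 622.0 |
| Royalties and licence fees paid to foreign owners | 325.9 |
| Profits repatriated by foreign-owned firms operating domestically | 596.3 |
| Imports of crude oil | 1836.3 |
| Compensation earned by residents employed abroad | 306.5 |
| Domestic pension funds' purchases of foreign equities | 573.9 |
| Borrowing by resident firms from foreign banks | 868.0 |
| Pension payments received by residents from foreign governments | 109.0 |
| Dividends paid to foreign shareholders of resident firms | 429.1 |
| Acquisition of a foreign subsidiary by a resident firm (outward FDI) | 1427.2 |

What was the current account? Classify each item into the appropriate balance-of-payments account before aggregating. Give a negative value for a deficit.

Goods: 2872.1 - 5675.3 - 1836.3 - 865.6 + 4286.0 = -1219.1
Services: 622.0 + 630.9 - 921.1 - 325.9 = 5.9
Primary income: 306.5 - 429.1 + 356.0 - 596.3 = -362.9
Secondary income: 109.0
Current account = (-1219.1) + 5.9 + (-362.9) + 109.0 = -1467.1
(Excluded from the current account — capital account: acquisition of foreign patents and trademarks (non-produced assets) 102.7; financial account: foreign purchases of domestic corporate bonds 1002.1, sale of domestic government bonds to non-residents 560.2, domestic pension funds' purchases of foreign equities 573.9, borrowing by resident firms from foreign banks 868.0, acquisition of a foreign subsidiary by a resident firm (outward FDI) 1427.2.)

-1467.1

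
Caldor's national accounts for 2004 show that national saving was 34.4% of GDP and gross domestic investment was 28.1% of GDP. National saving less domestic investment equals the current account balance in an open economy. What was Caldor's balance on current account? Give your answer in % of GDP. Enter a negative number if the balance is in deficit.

6.3

S - I = CA (net lending to the rest of the world).
CA = S - I = 34.4 - 28.1 = 6.3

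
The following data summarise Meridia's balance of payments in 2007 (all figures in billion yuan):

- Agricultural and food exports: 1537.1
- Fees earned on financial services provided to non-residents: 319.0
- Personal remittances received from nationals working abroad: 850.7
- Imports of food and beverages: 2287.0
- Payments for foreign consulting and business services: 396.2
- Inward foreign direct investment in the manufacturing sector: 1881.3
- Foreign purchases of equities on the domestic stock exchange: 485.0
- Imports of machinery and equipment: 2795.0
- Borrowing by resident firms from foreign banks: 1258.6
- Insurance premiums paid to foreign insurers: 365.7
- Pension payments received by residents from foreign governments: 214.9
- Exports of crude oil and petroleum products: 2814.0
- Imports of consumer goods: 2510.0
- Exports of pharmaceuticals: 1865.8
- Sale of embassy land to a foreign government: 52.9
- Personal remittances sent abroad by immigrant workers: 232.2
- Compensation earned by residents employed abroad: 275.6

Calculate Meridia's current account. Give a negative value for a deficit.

-709.0

Goods: -2510.0 - 2795.0 + 2814.0 + 1537.1 + 1865.8 - 2287.0 = -1375.1
Services: 319.0 - 365.7 - 396.2 = -442.9
Primary income: 275.6
Secondary income: 214.9 - 232.2 + 850.7 = 833.4
Current account = (-1375.1) + (-442.9) + 275.6 + 833.4 = -709.0
(Excluded from the current account — financial account: inward foreign direct investment in the manufacturing sector 1881.3, foreign purchases of equities on the domestic stock exchange 485.0, borrowing by resident firms from foreign banks 1258.6; capital account: sale of embassy land to a foreign government 52.9.)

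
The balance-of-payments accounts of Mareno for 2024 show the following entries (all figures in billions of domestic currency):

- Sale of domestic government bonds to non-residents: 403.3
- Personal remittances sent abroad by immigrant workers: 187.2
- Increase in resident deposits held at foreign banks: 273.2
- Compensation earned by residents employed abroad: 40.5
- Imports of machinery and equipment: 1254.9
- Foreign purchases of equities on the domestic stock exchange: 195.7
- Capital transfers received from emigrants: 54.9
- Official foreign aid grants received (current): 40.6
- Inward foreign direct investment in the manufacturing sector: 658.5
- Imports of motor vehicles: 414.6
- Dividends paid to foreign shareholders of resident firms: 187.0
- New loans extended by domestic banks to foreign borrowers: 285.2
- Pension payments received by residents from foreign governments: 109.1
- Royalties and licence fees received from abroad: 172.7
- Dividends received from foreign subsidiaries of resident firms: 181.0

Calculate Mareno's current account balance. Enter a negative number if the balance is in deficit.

-1499.8

Goods: -1254.9 - 414.6 = -1669.5
Services: 172.7
Primary income: 40.5 - 187.0 + 181.0 = 34.5
Secondary income: 109.1 + 40.6 - 187.2 = -37.5
Current account = (-1669.5) + 172.7 + 34.5 + (-37.5) = -1499.8
(Excluded from the current account — financial account: sale of domestic government bonds to non-residents 403.3, increase in resident deposits held at foreign banks 273.2, foreign purchases of equities on the domestic stock exchange 195.7, inward foreign direct investment in the manufacturing sector 658.5, new loans extended by domestic banks to foreign borrowers 285.2; capital account: capital transfers received from emigrants 54.9.)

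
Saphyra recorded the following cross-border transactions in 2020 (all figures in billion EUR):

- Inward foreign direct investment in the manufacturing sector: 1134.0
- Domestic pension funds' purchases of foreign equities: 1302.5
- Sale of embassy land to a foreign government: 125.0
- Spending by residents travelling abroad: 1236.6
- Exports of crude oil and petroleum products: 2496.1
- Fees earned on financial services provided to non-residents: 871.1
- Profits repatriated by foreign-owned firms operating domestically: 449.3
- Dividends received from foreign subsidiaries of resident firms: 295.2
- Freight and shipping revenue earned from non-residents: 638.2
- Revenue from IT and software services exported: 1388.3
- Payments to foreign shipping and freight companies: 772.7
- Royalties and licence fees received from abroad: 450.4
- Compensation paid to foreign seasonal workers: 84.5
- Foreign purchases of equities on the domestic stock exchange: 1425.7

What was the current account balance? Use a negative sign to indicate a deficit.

3596.2

Goods: 2496.1
Services: 638.2 + 871.1 - 1236.6 - 772.7 + 450.4 + 1388.3 = 1338.7
Primary income: -84.5 + 295.2 - 449.3 = -238.6
Current account = 2496.1 + 1338.7 + (-238.6) = 3596.2
(Excluded from the current account — financial account: inward foreign direct investment in the manufacturing sector 1134.0, domestic pension funds' purchases of foreign equities 1302.5, foreign purchases of equities on the domestic stock exchange 1425.7; capital account: sale of embassy land to a foreign government 125.0.)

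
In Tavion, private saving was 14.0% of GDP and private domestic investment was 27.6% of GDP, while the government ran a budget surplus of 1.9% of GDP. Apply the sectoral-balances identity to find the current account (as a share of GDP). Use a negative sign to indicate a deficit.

By the sectoral-balances identity, CA = (S_private - I) + (T - G).
Private balance = 14.0 - 27.6 = -13.6
Government balance (T - G) = 1.9
CA = -13.6 + 1.9 = -11.7

-11.7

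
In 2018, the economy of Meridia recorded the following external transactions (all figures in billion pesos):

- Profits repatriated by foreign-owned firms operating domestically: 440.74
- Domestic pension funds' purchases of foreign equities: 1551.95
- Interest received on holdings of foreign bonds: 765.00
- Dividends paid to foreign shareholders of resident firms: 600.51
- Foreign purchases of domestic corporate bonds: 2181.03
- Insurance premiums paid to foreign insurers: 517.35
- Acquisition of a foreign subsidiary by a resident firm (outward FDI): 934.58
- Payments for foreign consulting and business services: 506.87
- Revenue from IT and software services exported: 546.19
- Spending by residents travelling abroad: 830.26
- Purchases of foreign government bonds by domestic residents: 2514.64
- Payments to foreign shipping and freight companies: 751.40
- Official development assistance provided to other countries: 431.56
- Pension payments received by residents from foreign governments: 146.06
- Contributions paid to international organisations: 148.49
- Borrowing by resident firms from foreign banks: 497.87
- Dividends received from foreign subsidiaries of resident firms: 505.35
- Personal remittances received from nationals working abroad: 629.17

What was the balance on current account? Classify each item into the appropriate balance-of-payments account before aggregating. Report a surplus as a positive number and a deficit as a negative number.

Services: -830.26 - 506.87 - 517.35 - 751.40 + 546.19 = -2059.69
Primary income: 505.35 - 440.74 - 600.51 + 765.00 = 229.10
Secondary income: 146.06 + 629.17 - 431.56 - 148.49 = 195.18
Current account = (-2059.69) + 229.10 + 195.18 = -1635.41
(Excluded from the current account — financial account: domestic pension funds' purchases of foreign equities 1551.95, foreign purchases of domestic corporate bonds 2181.03, acquisition of a foreign subsidiary by a resident firm (outward FDI) 934.58, purchases of foreign government bonds by domestic residents 2514.64, borrowing by resident firms from foreign banks 497.87.)

-1635.41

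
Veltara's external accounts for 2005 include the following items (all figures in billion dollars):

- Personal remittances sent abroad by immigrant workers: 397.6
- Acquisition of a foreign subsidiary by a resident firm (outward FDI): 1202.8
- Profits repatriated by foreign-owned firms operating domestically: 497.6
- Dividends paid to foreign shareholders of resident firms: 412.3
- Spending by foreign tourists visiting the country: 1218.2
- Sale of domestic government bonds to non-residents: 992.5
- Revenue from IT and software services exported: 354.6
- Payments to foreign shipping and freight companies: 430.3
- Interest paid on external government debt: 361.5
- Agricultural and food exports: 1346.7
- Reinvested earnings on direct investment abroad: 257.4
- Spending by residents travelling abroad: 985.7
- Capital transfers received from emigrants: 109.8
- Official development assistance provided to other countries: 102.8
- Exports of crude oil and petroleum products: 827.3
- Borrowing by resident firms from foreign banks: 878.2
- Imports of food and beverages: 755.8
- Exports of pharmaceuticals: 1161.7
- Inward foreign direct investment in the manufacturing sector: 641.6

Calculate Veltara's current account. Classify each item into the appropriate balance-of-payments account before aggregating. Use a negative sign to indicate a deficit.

1222.3

Goods: 1161.7 + 827.3 + 1346.7 - 755.8 = 2579.9
Services: -430.3 - 985.7 + 1218.2 + 354.6 = 156.8
Primary income: -412.3 - 497.6 + 257.4 - 361.5 = -1014.0
Secondary income: -102.8 - 397.6 = -500.4
Current account = 2579.9 + 156.8 + (-1014.0) + (-500.4) = 1222.3
(Excluded from the current account — financial account: acquisition of a foreign subsidiary by a resident firm (outward FDI) 1202.8, sale of domestic government bonds to non-residents 992.5, borrowing by resident firms from foreign banks 878.2, inward foreign direct investment in the manufacturing sector 641.6; capital account: capital transfers received from emigrants 109.8.)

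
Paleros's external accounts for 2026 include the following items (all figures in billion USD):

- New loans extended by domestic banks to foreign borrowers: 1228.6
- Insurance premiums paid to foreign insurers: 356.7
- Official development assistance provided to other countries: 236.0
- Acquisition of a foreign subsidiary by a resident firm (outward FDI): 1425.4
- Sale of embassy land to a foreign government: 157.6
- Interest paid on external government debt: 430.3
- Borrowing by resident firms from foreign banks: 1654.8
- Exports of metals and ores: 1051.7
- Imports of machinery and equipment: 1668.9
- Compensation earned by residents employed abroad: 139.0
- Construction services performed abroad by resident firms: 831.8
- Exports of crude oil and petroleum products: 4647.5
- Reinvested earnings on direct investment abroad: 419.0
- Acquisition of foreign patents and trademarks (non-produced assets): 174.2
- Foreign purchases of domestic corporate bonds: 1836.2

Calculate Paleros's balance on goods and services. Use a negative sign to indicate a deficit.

4505.4

Goods: -1668.9 + 1051.7 + 4647.5 = 4030.3
Services: 831.8 - 356.7 = 475.1
Trade balance = 4030.3 + 475.1 = 4505.4
(Excluded from the trade balance — financial account: new loans extended by domestic banks to foreign borrowers 1228.6, acquisition of a foreign subsidiary by a resident firm (outward FDI) 1425.4, borrowing by resident firms from foreign banks 1654.8, foreign purchases of domestic corporate bonds 1836.2; secondary income: official development assistance provided to other countries 236.0; capital account: sale of embassy land to a foreign government 157.6, acquisition of foreign patents and trademarks (non-produced assets) 174.2; primary income: interest paid on external government debt 430.3, compensation earned by residents employed abroad 139.0, reinvested earnings on direct investment abroad 419.0.)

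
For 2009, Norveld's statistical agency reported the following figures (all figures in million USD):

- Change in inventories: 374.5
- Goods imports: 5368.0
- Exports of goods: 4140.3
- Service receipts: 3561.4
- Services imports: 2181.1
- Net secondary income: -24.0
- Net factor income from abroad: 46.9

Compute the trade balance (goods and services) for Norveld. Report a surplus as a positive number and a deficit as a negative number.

152.6

Goods balance = 4140.3 - 5368.0 = -1227.7
Services balance = 3561.4 - 2181.1 = 1380.3
Trade balance (goods + services) = -1227.7 + 1380.3 = 152.6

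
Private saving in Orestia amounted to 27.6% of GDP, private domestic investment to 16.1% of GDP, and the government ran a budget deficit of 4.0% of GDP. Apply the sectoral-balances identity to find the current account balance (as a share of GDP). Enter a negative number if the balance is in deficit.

By the sectoral-balances identity, CA = (S_private - I) + (T - G).
Private balance = 27.6 - 16.1 = 11.5
Government balance (T - G) = -4.0
CA = 11.5 + (-4.0) = 7.5

7.5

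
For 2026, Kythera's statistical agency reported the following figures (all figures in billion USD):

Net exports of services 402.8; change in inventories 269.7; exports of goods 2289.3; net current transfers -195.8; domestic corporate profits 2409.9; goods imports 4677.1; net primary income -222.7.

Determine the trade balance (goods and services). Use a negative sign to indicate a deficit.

-1985.0

Goods balance = 2289.3 - 4677.1 = -2387.8
Services balance = 402.8
Trade balance (goods + services) = -2387.8 + 402.8 = -1985.0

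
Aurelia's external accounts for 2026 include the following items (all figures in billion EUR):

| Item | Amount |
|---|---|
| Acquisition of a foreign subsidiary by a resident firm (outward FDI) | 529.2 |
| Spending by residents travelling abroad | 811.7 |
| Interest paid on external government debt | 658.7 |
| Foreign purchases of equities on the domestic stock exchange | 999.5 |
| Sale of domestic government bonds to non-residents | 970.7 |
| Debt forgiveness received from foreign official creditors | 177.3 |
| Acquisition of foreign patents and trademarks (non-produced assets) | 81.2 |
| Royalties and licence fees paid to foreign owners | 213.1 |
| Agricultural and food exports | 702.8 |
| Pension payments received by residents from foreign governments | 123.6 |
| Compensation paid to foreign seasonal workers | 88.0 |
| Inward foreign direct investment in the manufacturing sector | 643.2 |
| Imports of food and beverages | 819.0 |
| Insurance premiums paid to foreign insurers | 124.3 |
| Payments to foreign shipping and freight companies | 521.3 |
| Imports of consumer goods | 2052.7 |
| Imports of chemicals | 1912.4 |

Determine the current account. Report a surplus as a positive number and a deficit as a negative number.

-6374.8

Goods: -819.0 - 2052.7 + 702.8 - 1912.4 = -4081.3
Services: -213.1 - 521.3 - 811.7 - 124.3 = -1670.4
Primary income: -88.0 - 658.7 = -746.7
Secondary income: 123.6
Current account = (-4081.3) + (-1670.4) + (-746.7) + 123.6 = -6374.8
(Excluded from the current account — financial account: acquisition of a foreign subsidiary by a resident firm (outward FDI) 529.2, foreign purchases of equities on the domestic stock exchange 999.5, sale of domestic government bonds to non-residents 970.7, inward foreign direct investment in the manufacturing sector 643.2; capital account: debt forgiveness received from foreign official creditors 177.3, acquisition of foreign patents and trademarks (non-produced assets) 81.2.)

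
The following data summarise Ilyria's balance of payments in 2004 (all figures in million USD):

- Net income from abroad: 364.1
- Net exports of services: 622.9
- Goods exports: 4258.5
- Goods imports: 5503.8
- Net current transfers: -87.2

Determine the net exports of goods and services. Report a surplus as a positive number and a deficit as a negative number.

-622.4

Goods balance = 4258.5 - 5503.8 = -1245.3
Services balance = 622.9
Trade balance (goods + services) = -1245.3 + 622.9 = -622.4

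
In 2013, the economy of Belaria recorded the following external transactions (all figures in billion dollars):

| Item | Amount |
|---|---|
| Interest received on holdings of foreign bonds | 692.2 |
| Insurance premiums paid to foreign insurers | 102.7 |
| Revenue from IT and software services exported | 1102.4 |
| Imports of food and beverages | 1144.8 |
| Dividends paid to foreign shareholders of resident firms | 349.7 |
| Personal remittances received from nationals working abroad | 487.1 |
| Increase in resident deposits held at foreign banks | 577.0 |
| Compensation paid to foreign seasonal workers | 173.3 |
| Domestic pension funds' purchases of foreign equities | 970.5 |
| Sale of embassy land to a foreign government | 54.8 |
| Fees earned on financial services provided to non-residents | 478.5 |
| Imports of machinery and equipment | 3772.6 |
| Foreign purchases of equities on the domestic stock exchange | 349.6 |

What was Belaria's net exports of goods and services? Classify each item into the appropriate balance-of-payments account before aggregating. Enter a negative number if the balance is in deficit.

-3439.2

Goods: -1144.8 - 3772.6 = -4917.4
Services: 1102.4 - 102.7 + 478.5 = 1478.2
Trade balance = -4917.4 + 1478.2 = -3439.2
(Excluded from the trade balance — primary income: interest received on holdings of foreign bonds 692.2, dividends paid to foreign shareholders of resident firms 349.7, compensation paid to foreign seasonal workers 173.3; secondary income: personal remittances received from nationals working abroad 487.1; financial account: increase in resident deposits held at foreign banks 577.0, domestic pension funds' purchases of foreign equities 970.5, foreign purchases of equities on the domestic stock exchange 349.6; capital account: sale of embassy land to a foreign government 54.8.)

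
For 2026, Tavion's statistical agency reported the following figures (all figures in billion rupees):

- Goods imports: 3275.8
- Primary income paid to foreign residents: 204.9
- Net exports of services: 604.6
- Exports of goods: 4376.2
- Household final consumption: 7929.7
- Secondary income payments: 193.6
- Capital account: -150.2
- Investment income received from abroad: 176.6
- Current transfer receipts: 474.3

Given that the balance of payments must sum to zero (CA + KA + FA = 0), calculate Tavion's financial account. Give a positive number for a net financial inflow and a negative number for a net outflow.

Goods balance = 4376.2 - 3275.8 = 1100.4
Services balance = 604.6
Trade balance (goods + services) = 1100.4 + 604.6 = 1705.0
Net primary income = 176.6 - 204.9 = -28.3
Net secondary income = 474.3 - 193.6 = 280.7
Current account = 1705.0 + (-28.3) + 280.7 = 1957.4
Financial account = -(1957.4 + (-150.2)) = -1807.2

-1807.2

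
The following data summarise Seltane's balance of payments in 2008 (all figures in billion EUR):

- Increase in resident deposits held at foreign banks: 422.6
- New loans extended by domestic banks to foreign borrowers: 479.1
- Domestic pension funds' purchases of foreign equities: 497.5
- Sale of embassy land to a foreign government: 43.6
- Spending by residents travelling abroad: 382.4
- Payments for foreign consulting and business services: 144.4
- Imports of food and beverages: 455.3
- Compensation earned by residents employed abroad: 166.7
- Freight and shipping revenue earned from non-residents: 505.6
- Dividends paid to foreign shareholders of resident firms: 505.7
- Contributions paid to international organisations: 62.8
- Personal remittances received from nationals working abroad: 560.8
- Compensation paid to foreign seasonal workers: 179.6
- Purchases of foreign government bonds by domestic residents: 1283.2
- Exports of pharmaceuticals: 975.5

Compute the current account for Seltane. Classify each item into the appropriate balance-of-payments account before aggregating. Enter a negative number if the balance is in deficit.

478.4

Goods: -455.3 + 975.5 = 520.2
Services: -382.4 + 505.6 - 144.4 = -21.2
Primary income: -505.7 - 179.6 + 166.7 = -518.6
Secondary income: 560.8 - 62.8 = 498.0
Current account = 520.2 + (-21.2) + (-518.6) + 498.0 = 478.4
(Excluded from the current account — financial account: increase in resident deposits held at foreign banks 422.6, new loans extended by domestic banks to foreign borrowers 479.1, domestic pension funds' purchases of foreign equities 497.5, purchases of foreign government bonds by domestic residents 1283.2; capital account: sale of embassy land to a foreign government 43.6.)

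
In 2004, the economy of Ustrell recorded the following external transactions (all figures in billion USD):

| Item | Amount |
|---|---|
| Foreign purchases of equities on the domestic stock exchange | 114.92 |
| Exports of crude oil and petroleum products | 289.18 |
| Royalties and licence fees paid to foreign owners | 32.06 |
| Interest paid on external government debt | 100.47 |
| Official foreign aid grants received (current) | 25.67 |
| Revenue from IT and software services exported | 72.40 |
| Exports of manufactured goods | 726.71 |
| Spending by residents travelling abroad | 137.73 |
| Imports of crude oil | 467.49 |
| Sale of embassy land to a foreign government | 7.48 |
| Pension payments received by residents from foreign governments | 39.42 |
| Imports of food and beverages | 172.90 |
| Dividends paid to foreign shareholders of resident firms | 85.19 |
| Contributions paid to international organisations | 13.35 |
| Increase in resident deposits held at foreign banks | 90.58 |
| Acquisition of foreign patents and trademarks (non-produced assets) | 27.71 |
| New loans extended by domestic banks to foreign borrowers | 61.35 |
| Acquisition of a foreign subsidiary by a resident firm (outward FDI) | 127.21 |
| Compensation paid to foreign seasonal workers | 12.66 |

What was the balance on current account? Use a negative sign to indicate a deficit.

131.53

Goods: 726.71 - 467.49 - 172.90 + 289.18 = 375.50
Services: -32.06 - 137.73 + 72.40 = -97.39
Primary income: -100.47 - 12.66 - 85.19 = -198.32
Secondary income: 25.67 + 39.42 - 13.35 = 51.74
Current account = 375.50 + (-97.39) + (-198.32) + 51.74 = 131.53
(Excluded from the current account — financial account: foreign purchases of equities on the domestic stock exchange 114.92, increase in resident deposits held at foreign banks 90.58, new loans extended by domestic banks to foreign borrowers 61.35, acquisition of a foreign subsidiary by a resident firm (outward FDI) 127.21; capital account: sale of embassy land to a foreign government 7.48, acquisition of foreign patents and trademarks (non-produced assets) 27.71.)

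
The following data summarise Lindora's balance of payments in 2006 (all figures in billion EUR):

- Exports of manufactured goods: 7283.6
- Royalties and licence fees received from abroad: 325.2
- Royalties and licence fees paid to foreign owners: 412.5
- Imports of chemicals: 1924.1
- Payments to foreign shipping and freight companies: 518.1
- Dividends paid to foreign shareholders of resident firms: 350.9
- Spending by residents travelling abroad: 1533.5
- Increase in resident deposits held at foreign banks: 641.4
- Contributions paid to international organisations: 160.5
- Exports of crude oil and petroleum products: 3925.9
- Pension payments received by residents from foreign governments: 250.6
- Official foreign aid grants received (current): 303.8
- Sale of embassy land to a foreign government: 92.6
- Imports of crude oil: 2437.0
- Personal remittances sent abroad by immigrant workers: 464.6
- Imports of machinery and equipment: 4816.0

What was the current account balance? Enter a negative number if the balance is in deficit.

Goods: -1924.1 - 2437.0 + 7283.6 - 4816.0 + 3925.9 = 2032.4
Services: 325.2 - 1533.5 - 518.1 - 412.5 = -2138.9
Primary income: -350.9
Secondary income: -464.6 - 160.5 + 303.8 + 250.6 = -70.7
Current account = 2032.4 + (-2138.9) + (-350.9) + (-70.7) = -528.1
(Excluded from the current account — financial account: increase in resident deposits held at foreign banks 641.4; capital account: sale of embassy land to a foreign government 92.6.)

-528.1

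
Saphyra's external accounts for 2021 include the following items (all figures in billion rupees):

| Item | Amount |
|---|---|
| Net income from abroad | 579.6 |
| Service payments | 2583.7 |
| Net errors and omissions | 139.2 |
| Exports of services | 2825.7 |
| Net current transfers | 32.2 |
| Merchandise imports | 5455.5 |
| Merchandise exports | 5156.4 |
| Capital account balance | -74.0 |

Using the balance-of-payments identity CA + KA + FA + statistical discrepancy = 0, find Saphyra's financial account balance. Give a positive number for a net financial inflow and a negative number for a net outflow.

-619.9

Goods balance = 5156.4 - 5455.5 = -299.1
Services balance = 2825.7 - 2583.7 = 242.0
Trade balance (goods + services) = -299.1 + 242.0 = -57.1
Net primary income = 579.6
Net secondary income = 32.2
Current account = -57.1 + 579.6 + 32.2 = 554.7
Financial account = -(554.7 + (-74.0) + 139.2) = -619.9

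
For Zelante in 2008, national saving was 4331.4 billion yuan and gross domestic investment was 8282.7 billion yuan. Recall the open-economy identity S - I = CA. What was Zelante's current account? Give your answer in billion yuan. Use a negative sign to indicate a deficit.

S - I = CA (net lending to the rest of the world).
CA = S - I = 4331.4 - 8282.7 = -3951.3

-3951.3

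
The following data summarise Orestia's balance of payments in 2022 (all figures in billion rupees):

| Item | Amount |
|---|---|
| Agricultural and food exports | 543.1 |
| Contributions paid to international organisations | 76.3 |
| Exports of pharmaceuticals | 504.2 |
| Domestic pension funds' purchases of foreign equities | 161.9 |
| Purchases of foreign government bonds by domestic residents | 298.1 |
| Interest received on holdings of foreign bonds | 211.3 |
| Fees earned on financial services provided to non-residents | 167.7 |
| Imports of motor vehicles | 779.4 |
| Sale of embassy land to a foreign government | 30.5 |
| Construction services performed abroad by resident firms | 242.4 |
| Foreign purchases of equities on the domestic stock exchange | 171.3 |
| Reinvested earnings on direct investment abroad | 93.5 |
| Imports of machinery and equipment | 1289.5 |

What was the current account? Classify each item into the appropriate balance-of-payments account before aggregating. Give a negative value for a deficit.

-383.0

Goods: -779.4 + 504.2 - 1289.5 + 543.1 = -1021.6
Services: 242.4 + 167.7 = 410.1
Primary income: 93.5 + 211.3 = 304.8
Secondary income: -76.3
Current account = (-1021.6) + 410.1 + 304.8 + (-76.3) = -383.0
(Excluded from the current account — financial account: domestic pension funds' purchases of foreign equities 161.9, purchases of foreign government bonds by domestic residents 298.1, foreign purchases of equities on the domestic stock exchange 171.3; capital account: sale of embassy land to a foreign government 30.5.)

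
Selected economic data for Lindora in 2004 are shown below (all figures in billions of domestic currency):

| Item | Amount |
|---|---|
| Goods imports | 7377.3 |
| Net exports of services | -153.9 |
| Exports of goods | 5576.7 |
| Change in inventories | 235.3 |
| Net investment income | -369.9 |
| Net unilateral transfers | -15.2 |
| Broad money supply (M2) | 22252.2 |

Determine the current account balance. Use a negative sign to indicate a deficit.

-2339.6

Goods balance = 5576.7 - 7377.3 = -1800.6
Services balance = -153.9
Trade balance (goods + services) = -1800.6 + (-153.9) = -1954.5
Net primary income = -369.9
Net secondary income = -15.2
Current account = -1954.5 + (-369.9) + (-15.2) = -2339.6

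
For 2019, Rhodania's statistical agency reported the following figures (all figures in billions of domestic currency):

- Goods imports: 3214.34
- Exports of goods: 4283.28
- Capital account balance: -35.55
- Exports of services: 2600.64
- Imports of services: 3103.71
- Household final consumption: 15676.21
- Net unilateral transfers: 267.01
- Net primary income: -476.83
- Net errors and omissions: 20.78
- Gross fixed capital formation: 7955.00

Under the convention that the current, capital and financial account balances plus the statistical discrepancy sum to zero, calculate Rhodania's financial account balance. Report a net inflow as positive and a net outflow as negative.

Goods balance = 4283.28 - 3214.34 = 1068.94
Services balance = 2600.64 - 3103.71 = -503.07
Trade balance (goods + services) = 1068.94 + (-503.07) = 565.87
Net primary income = -476.83
Net secondary income = 267.01
Current account = 565.87 + (-476.83) + 267.01 = 356.05
Financial account = -(356.05 + (-35.55) + 20.78) = -341.28

-341.28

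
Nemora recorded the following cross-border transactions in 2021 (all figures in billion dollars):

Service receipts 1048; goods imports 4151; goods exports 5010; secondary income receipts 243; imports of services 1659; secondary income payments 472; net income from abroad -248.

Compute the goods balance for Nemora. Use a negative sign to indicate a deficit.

Goods balance = 5010 - 4151 = 859

859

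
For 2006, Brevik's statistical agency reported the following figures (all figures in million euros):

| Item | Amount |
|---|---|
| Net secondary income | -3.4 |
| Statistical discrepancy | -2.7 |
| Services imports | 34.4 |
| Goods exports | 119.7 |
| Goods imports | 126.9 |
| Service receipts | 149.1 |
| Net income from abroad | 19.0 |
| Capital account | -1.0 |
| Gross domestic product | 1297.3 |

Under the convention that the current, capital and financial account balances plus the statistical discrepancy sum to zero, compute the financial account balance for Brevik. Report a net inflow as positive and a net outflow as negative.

Goods balance = 119.7 - 126.9 = -7.2
Services balance = 149.1 - 34.4 = 114.7
Trade balance (goods + services) = -7.2 + 114.7 = 107.5
Net primary income = 19.0
Net secondary income = -3.4
Current account = 107.5 + 19.0 + (-3.4) = 123.1
Financial account = -(123.1 + (-1.0) + (-2.7)) = -119.4

-119.4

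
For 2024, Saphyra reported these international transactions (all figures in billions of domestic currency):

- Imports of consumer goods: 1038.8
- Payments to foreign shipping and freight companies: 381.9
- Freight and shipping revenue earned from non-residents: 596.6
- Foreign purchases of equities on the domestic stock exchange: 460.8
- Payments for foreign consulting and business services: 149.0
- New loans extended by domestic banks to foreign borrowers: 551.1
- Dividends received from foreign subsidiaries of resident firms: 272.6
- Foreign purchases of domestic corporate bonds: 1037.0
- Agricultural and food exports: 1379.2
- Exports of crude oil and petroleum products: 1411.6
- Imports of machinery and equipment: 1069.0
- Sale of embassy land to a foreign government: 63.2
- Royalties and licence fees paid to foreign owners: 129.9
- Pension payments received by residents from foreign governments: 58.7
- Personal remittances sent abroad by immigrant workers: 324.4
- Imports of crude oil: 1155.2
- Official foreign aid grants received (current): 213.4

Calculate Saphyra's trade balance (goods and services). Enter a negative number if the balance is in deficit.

-536.4

Goods: -1069.0 + 1411.6 + 1379.2 - 1038.8 - 1155.2 = -472.2
Services: -129.9 - 381.9 + 596.6 - 149.0 = -64.2
Trade balance = -472.2 + (-64.2) = -536.4
(Excluded from the trade balance — financial account: foreign purchases of equities on the domestic stock exchange 460.8, new loans extended by domestic banks to foreign borrowers 551.1, foreign purchases of domestic corporate bonds 1037.0; primary income: dividends received from foreign subsidiaries of resident firms 272.6; capital account: sale of embassy land to a foreign government 63.2; secondary income: pension payments received by residents from foreign governments 58.7, personal remittances sent abroad by immigrant workers 324.4, official foreign aid grants received (current) 213.4.)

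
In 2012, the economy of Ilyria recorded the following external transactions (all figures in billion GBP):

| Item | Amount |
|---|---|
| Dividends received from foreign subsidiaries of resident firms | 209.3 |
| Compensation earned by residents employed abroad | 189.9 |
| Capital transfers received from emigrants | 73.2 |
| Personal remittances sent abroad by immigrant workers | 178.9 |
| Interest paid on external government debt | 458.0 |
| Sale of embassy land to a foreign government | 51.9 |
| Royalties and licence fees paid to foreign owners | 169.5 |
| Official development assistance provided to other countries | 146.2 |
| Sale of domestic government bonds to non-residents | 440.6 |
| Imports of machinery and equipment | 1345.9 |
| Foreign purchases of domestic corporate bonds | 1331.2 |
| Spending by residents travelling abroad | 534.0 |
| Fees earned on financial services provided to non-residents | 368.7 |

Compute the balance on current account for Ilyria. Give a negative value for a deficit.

-2064.6

Goods: -1345.9
Services: -534.0 - 169.5 + 368.7 = -334.8
Primary income: 209.3 - 458.0 + 189.9 = -58.8
Secondary income: -146.2 - 178.9 = -325.1
Current account = (-1345.9) + (-334.8) + (-58.8) + (-325.1) = -2064.6
(Excluded from the current account — capital account: capital transfers received from emigrants 73.2, sale of embassy land to a foreign government 51.9; financial account: sale of domestic government bonds to non-residents 440.6, foreign purchases of domestic corporate bonds 1331.2.)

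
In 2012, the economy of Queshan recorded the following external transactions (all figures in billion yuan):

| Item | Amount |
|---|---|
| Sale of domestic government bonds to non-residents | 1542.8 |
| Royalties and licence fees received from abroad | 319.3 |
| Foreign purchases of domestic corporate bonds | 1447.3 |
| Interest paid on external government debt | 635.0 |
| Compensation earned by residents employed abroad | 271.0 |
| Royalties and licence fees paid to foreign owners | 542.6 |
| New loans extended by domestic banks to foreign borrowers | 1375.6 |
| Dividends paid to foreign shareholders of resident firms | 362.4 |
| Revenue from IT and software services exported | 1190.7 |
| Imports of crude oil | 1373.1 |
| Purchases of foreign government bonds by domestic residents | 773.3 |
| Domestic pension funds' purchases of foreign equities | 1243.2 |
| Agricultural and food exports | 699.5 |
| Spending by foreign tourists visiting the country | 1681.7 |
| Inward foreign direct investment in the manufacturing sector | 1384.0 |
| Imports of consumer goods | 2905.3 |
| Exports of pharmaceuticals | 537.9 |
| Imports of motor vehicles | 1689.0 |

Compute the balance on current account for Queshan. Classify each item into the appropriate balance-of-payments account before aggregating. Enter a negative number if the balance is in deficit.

-2807.3

Goods: 537.9 + 699.5 - 1689.0 - 2905.3 - 1373.1 = -4730.0
Services: 319.3 + 1681.7 + 1190.7 - 542.6 = 2649.1
Primary income: -635.0 + 271.0 - 362.4 = -726.4
Current account = (-4730.0) + 2649.1 + (-726.4) = -2807.3
(Excluded from the current account — financial account: sale of domestic government bonds to non-residents 1542.8, foreign purchases of domestic corporate bonds 1447.3, new loans extended by domestic banks to foreign borrowers 1375.6, purchases of foreign government bonds by domestic residents 773.3, domestic pension funds' purchases of foreign equities 1243.2, inward foreign direct investment in the manufacturing sector 1384.0.)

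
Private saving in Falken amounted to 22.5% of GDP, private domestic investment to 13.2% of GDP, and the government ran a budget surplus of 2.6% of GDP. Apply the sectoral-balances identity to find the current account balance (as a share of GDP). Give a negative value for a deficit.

By the sectoral-balances identity, CA = (S_private - I) + (T - G).
Private balance = 22.5 - 13.2 = 9.3
Government balance (T - G) = 2.6
CA = 9.3 + 2.6 = 11.9

11.9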